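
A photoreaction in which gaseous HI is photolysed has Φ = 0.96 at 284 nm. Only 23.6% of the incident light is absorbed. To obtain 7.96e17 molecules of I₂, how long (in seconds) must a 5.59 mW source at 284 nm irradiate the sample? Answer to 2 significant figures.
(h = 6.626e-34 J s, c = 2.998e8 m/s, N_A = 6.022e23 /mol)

Product: 7.96e17 / 6.022e23 = 1.322e-6 mol.
Photons that must be absorbed: 1.322e-6 / 0.96 = 1.377e-6 mol.
Incident photons needed: 1.377e-6 / 0.236 = 5.835e-6 mol.
Photon energy: hc/λ = 6.995e-19 J; per mole, 4.212e5 J mol⁻¹.
Energy required: 5.835e-6 × 4.212e5 = 2.458 J.
Time: 2.458 J / 0.00559 W = 440 s.

t ≈ 440 s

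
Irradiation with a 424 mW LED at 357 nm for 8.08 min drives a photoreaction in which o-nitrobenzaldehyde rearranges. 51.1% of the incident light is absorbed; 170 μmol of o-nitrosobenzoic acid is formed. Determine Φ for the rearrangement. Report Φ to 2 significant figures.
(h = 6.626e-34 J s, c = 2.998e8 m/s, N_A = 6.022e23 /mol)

Product: 170 μmol = 1.70e-4 mol.
Photon energy at 357 nm: hc/λ = (6.626e-34)(2.998e8)/(357e-9) = 5.564e-19 J.
Energy delivered: (424 mW)(484.8 s) = 205.6 J.
Photons incident: 205.6 / 5.564e-19 = 3.695e20, i.e. 3.695e20/6.022e23 = 6.136e-4 mol.
Photons absorbed: 0.511 × 6.136e-4 = 3.135e-4 mol.
Φ = 1.70e-4 mol / 3.135e-4 mol photons = 0.54.

Φ = 0.54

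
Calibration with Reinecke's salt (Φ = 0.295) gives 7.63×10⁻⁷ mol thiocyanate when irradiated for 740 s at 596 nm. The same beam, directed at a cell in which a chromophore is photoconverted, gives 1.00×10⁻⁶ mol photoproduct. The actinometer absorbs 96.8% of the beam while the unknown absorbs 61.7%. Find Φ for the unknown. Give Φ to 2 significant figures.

Φ = 0.61

Photons absorbed by the actinometer: 7.63×10⁻⁷ / 0.295 = 2.586×10⁻⁶ mol.
Incident flux: 2.586×10⁻⁶ / 0.968 = 2.671×10⁻⁶ einstein.
Absorbed by unknown: 0.617 × 2.671×10⁻⁶ = 1.648×10⁻⁶ mol.
Φ(unknown) = 1.00×10⁻⁶ / 1.648×10⁻⁶ = 0.61.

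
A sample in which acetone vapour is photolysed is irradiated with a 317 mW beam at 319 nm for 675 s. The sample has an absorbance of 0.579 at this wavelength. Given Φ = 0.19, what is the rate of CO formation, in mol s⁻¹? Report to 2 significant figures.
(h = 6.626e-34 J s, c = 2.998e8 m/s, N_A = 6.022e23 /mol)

Photon energy at 319 nm: hc/λ = (6.626e-34)(2.998e8)/(319e-9) = 6.227e-19 J.
Energy delivered: (317 mW)(675 s) = 214.0 J.
Photons incident: 214.0 / 6.227e-19 = 3.437e20, i.e. 3.437e20/6.022e23 = 5.707e-4 mol.
Fraction absorbed: 1 − 10^(−0.579) = 0.7364.
Photons absorbed: 0.7364 × 5.707e-4 = 4.203e-4 mol.
Product formed: 0.19 × 4.203e-4 = 7.986e-5 mol.
Rate: 7.986e-5 / 675 s = 1.2e-7 mol s⁻¹.

1.2e-7 mol s⁻¹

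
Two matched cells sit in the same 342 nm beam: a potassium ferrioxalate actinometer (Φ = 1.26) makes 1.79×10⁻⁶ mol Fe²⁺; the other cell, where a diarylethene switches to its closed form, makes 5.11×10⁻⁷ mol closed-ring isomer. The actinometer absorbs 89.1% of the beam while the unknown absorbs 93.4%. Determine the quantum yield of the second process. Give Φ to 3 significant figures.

Φ = 0.343

Photons absorbed by the actinometer: 1.79×10⁻⁶ / 1.26 = 1.421×10⁻⁶ mol.
Incident flux: 1.421×10⁻⁶ / 0.891 = 1.595×10⁻⁶ einstein.
Absorbed by unknown: 0.934 × 1.595×10⁻⁶ = 1.490×10⁻⁶ mol.
Φ(unknown) = 5.11×10⁻⁷ / 1.490×10⁻⁶ = 0.343.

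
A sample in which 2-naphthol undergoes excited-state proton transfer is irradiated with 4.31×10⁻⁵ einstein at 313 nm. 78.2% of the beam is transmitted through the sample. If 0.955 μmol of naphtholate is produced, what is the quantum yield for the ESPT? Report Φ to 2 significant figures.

Φ = 0.10

Product: 0.955 μmol = 9.55×10⁻⁷ mol.
Fraction absorbed: 1 − 78.2/100 = 0.2180.
Photons absorbed: 0.2180 × 4.31×10⁻⁵ = 9.396×10⁻⁶ mol.
Φ = 9.55×10⁻⁷ mol / 9.396×10⁻⁶ mol photons = 0.10.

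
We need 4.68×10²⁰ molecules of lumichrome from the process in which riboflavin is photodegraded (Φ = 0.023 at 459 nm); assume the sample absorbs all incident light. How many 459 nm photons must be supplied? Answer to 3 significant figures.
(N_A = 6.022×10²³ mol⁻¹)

2.03×10²² photons

Product: 4.68×10²⁰ / 6.022×10²³ = 7.772×10⁻⁴ mol.
Photons that must be absorbed: 7.772×10⁻⁴ / 0.023 = 0.03379 mol.
Photon count: 0.03379 × 6.022×10²³ = 2.03×10²².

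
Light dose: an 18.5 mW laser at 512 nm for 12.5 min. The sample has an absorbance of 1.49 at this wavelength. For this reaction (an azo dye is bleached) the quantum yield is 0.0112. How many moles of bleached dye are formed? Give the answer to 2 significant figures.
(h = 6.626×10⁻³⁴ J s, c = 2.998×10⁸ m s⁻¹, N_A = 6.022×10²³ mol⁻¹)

Photon energy at 512 nm: hc/λ = (6.626×10⁻³⁴)(2.998×10⁸)/(512×10⁻⁹) = 3.880×10⁻¹⁹ J.
Energy delivered: (18.5 mW)(750 s) = 13.88 J.
Photons incident: 13.88 / 3.880×10⁻¹⁹ = 3.577×10¹⁹, i.e. 3.577×10¹⁹/6.022×10²³ = 5.940×10⁻⁵ mol.
Fraction absorbed: 1 − 10^(−1.49) = 0.9676.
Photons absorbed: 0.9676 × 5.940×10⁻⁵ = 5.748×10⁻⁵ mol.
Product: Φ × n_abs = 0.0112 × 5.748×10⁻⁵ = 6.438×10⁻⁷ mol.

6.4×10⁻⁷ mol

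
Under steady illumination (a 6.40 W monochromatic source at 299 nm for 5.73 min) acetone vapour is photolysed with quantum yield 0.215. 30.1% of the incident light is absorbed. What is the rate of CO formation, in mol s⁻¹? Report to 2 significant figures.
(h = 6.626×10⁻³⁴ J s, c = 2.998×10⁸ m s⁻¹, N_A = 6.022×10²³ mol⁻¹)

1.0×10⁻⁶ mol s⁻¹

Photon energy at 299 nm: hc/λ = (6.626×10⁻³⁴)(2.998×10⁸)/(299×10⁻⁹) = 6.644×10⁻¹⁹ J.
Energy delivered: (6.40 W)(343.8 s) = 2200 J.
Photons incident: 2200 / 6.644×10⁻¹⁹ = 3.311×10²¹, i.e. 3.311×10²¹/6.022×10²³ = 0.005498 mol.
Photons absorbed: 0.301 × 0.005498 = 0.001655 mol.
Product formed: 0.215 × 0.001655 = 3.558×10⁻⁴ mol.
Rate: 3.558×10⁻⁴ / 343.8 s = 1.0×10⁻⁶ mol s⁻¹.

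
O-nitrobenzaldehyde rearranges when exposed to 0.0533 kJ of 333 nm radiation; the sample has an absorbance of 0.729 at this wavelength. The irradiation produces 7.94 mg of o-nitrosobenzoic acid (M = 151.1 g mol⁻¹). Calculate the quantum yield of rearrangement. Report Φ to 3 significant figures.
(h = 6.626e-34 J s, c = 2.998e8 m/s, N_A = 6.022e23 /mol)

Product: 7.94 mg / 151.1 g mol⁻¹ = 5.255e-5 mol.
Photon energy at 333 nm: hc/λ = (6.626e-34)(2.998e8)/(333e-9) = 5.965e-19 J.
Incident energy: 0.0533 kJ = 53.3 J.
Photons incident: 53.3 / 5.965e-19 = 8.935e19, i.e. 8.935e19/6.022e23 = 1.484e-4 mol.
Fraction absorbed: 1 − 10^(−0.729) = 0.8134.
Photons absorbed: 0.8134 × 1.484e-4 = 1.207e-4 mol.
Φ = 5.255e-5 mol / 1.207e-4 mol photons = 0.435.

Φ = 0.435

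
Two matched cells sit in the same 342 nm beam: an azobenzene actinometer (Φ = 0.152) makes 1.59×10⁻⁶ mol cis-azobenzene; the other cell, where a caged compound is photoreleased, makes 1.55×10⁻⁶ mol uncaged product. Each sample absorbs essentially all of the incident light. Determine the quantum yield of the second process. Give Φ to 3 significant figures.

Photons absorbed by the actinometer: 1.59×10⁻⁶ / 0.152 = 1.046×10⁻⁵ mol.
Φ(unknown) = 1.55×10⁻⁶ / 1.046×10⁻⁵ = 0.148.

Φ = 0.148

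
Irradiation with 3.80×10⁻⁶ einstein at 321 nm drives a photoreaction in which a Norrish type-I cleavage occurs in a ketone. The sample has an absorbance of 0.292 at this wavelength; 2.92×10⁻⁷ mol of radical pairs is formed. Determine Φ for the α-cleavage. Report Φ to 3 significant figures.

Φ = 0.157

Fraction absorbed: 1 − 10^(−0.292) = 0.4895.
Photons absorbed: 0.4895 × 3.80×10⁻⁶ = 1.860×10⁻⁶ mol.
Φ = 2.92×10⁻⁷ mol / 1.860×10⁻⁶ mol photons = 0.157.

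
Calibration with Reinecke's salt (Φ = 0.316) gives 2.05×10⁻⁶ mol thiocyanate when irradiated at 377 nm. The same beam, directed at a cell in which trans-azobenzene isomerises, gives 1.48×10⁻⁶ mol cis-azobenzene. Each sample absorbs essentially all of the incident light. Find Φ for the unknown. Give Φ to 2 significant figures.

Φ = 0.23

Photons absorbed by the actinometer: 2.05×10⁻⁶ / 0.316 = 6.487×10⁻⁶ mol.
Φ(unknown) = 1.48×10⁻⁶ / 6.487×10⁻⁶ = 0.23.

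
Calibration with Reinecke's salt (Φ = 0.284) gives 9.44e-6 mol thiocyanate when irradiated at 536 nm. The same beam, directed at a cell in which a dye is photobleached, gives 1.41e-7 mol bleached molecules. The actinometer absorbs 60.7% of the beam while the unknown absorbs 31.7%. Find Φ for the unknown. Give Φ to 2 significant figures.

Φ = 0.0081

Photons absorbed by the actinometer: 9.44e-6 / 0.284 = 3.324e-5 mol.
Incident flux: 3.324e-5 / 0.607 = 5.476e-5 einstein.
Absorbed by unknown: 0.317 × 5.476e-5 = 1.736e-5 mol.
Φ(unknown) = 1.41e-7 / 1.736e-5 = 0.0081.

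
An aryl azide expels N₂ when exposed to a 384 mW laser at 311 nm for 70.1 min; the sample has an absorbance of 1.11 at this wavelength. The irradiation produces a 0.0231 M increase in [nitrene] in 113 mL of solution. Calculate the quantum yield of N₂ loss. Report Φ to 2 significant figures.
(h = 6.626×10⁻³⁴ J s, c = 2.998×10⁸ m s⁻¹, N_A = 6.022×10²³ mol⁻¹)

Φ = 0.67

Product: (0.0231 M)(0.113 L) = 0.002610 mol.
Photon energy at 311 nm: hc/λ = (6.626×10⁻³⁴)(2.998×10⁸)/(311×10⁻⁹) = 6.387×10⁻¹⁹ J.
Energy delivered: (384 mW)(4206 s) = 1615 J.
Photons incident: 1615 / 6.387×10⁻¹⁹ = 2.529×10²¹, i.e. 2.529×10²¹/6.022×10²³ = 0.004200 mol.
Fraction absorbed: 1 − 10^(−1.11) = 0.9224.
Photons absorbed: 0.9224 × 0.004200 = 0.003874 mol.
Φ = 0.002610 mol / 0.003874 mol photons = 0.67.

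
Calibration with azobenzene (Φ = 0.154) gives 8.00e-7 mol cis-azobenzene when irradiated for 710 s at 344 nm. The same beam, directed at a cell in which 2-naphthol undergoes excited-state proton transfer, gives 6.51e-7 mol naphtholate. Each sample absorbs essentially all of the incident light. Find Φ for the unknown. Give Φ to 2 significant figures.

Photons absorbed by the actinometer: 8.00e-7 / 0.154 = 5.195e-6 mol.
Φ(unknown) = 6.51e-7 / 5.195e-6 = 0.13.

Φ = 0.13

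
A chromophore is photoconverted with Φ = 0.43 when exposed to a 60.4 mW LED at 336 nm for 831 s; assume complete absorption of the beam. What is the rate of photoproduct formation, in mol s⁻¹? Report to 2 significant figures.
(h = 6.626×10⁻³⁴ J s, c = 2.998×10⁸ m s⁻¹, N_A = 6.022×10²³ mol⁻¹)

7.3×10⁻⁸ mol s⁻¹

Photon energy at 336 nm: hc/λ = (6.626×10⁻³⁴)(2.998×10⁸)/(336×10⁻⁹) = 5.912×10⁻¹⁹ J.
Energy delivered: (60.4 mW)(831 s) = 50.19 J.
Photons incident: 50.19 / 5.912×10⁻¹⁹ = 8.490×10¹⁹, i.e. 8.490×10¹⁹/6.022×10²³ = 1.410×10⁻⁴ mol.
Product formed: 0.43 × 1.410×10⁻⁴ = 6.063×10⁻⁵ mol.
Rate: 6.063×10⁻⁵ / 831 s = 7.3×10⁻⁸ mol s⁻¹.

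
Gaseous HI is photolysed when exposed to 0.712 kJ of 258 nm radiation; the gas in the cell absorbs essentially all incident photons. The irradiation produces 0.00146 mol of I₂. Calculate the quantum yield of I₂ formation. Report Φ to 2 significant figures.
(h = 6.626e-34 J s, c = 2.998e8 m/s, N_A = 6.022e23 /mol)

Φ = 0.95

Photon energy at 258 nm: hc/λ = (6.626e-34)(2.998e8)/(258e-9) = 7.700e-19 J.
Incident energy: 0.712 kJ = 712 J.
Photons incident: 712 / 7.700e-19 = 9.247e20, i.e. 9.247e20/6.022e23 = 0.001536 mol.
Φ = 0.00146 mol / 0.001536 mol photons = 0.95.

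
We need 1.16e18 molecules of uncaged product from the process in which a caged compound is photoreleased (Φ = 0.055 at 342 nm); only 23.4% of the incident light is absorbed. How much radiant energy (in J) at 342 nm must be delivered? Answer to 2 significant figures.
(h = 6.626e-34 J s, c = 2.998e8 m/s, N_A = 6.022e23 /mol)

Product: 1.16e18 / 6.022e23 = 1.926e-6 mol.
Photons that must be absorbed: 1.926e-6 / 0.055 = 3.502e-5 mol.
Incident photons needed: 3.502e-5 / 0.234 = 1.497e-4 mol.
Photon energy: hc/λ = 5.808e-19 J; per mole, 3.498e5 J mol⁻¹.
Energy required: 1.497e-4 × 3.498e5 = 52 J.

52 J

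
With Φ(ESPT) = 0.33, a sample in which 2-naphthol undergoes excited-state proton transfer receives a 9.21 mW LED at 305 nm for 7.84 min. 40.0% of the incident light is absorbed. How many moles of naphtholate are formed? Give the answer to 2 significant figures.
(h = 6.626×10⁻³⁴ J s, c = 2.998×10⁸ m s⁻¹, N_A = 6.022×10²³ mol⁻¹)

1.5×10⁻⁶ mol

Photon energy at 305 nm: hc/λ = (6.626×10⁻³⁴)(2.998×10⁸)/(305×10⁻⁹) = 6.513×10⁻¹⁹ J.
Energy delivered: (9.21 mW)(470.4 s) = 4.332 J.
Photons incident: 4.332 / 6.513×10⁻¹⁹ = 6.651×10¹⁸, i.e. 6.651×10¹⁸/6.022×10²³ = 1.104×10⁻⁵ mol.
Photons absorbed: 0.400 × 1.104×10⁻⁵ = 4.416×10⁻⁶ mol.
Product: Φ × n_abs = 0.33 × 4.416×10⁻⁶ = 1.457×10⁻⁶ mol.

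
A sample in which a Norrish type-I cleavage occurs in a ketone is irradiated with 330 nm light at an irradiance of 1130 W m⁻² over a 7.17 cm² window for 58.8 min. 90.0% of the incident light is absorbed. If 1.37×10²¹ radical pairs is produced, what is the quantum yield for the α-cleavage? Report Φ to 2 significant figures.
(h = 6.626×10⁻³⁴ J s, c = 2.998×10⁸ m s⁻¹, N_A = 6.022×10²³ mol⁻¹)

Φ = 0.32

Product: 1.37×10²¹ / 6.022×10²³ = 0.002275 mol.
Photon energy at 330 nm: hc/λ = (6.626×10⁻³⁴)(2.998×10⁸)/(330×10⁻⁹) = 6.020×10⁻¹⁹ J.
Energy delivered: (1130 W m⁻²)(7.17×10⁻⁴ m²)(3528 s) = 2858 J.
Photons incident: 2858 / 6.020×10⁻¹⁹ = 4.748×10²¹, i.e. 4.748×10²¹/6.022×10²³ = 0.007884 mol.
Photons absorbed: 0.900 × 0.007884 = 0.007096 mol.
Φ = 0.002275 mol / 0.007096 mol photons = 0.32.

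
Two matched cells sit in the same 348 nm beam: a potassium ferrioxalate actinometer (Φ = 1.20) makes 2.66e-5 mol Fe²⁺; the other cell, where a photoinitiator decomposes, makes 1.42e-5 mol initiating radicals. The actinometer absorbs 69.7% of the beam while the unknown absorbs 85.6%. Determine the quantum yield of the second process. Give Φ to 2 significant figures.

Φ = 0.52

Photons absorbed by the actinometer: 2.66e-5 / 1.20 = 2.217e-5 mol.
Incident flux: 2.217e-5 / 0.697 = 3.181e-5 einstein.
Absorbed by unknown: 0.856 × 3.181e-5 = 2.723e-5 mol.
Φ(unknown) = 1.42e-5 / 2.723e-5 = 0.52.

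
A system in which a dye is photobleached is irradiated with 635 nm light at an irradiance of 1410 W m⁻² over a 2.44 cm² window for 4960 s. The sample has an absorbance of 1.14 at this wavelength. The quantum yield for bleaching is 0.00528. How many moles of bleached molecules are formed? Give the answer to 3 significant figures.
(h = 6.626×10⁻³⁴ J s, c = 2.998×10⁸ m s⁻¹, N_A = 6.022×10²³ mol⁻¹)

Photon energy at 635 nm: hc/λ = (6.626×10⁻³⁴)(2.998×10⁸)/(635×10⁻⁹) = 3.128×10⁻¹⁹ J.
Energy delivered: (1410 W m⁻²)(2.44×10⁻⁴ m²)(4960 s) = 1706 J.
Photons incident: 1706 / 3.128×10⁻¹⁹ = 5.454×10²¹, i.e. 5.454×10²¹/6.022×10²³ = 0.009057 mol.
Fraction absorbed: 1 − 10^(−1.14) = 0.9276.
Photons absorbed: 0.9276 × 0.009057 = 0.008401 mol.
Product: Φ × n_abs = 0.00528 × 0.008401 = 4.436×10⁻⁵ mol.

4.44×10⁻⁵ mol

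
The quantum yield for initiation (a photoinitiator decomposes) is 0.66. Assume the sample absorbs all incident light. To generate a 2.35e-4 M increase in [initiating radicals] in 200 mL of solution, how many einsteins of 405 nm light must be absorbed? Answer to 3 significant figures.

7.12e-5 einstein

Product: (2.35e-4 M)(0.2 L) = 4.700e-5 mol.
Photons that must be absorbed: 4.700e-5 / 0.66 = 7.121e-5 mol.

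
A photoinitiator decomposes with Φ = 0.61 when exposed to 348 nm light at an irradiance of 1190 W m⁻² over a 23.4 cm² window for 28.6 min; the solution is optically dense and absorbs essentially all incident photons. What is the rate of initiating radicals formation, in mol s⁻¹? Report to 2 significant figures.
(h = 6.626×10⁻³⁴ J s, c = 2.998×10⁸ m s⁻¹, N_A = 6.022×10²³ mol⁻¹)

Photon energy at 348 nm: hc/λ = (6.626×10⁻³⁴)(2.998×10⁸)/(348×10⁻⁹) = 5.708×10⁻¹⁹ J.
Energy delivered: (1190 W m⁻²)(23.4×10⁻⁴ m²)(1716 s) = 4778 J.
Photons incident: 4778 / 5.708×10⁻¹⁹ = 8.371×10²¹, i.e. 8.371×10²¹/6.022×10²³ = 0.01390 mol.
Product formed: 0.61 × 0.01390 = 0.008479 mol.
Rate: 0.008479 / 1716 s = 4.9×10⁻⁶ mol s⁻¹.

4.9×10⁻⁶ mol s⁻¹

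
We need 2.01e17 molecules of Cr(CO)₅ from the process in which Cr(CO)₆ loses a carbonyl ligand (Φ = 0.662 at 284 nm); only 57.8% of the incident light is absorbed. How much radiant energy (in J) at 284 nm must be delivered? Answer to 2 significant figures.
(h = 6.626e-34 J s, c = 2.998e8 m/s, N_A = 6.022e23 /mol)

Product: 2.01e17 / 6.022e23 = 3.338e-7 mol.
Photons that must be absorbed: 3.338e-7 / 0.662 = 5.042e-7 mol.
Incident photons needed: 5.042e-7 / 0.578 = 8.723e-7 mol.
Photon energy: hc/λ = 6.995e-19 J; per mole, 4.212e5 J mol⁻¹.
Energy required: 8.723e-7 × 4.212e5 = 0.37 J.

0.37 J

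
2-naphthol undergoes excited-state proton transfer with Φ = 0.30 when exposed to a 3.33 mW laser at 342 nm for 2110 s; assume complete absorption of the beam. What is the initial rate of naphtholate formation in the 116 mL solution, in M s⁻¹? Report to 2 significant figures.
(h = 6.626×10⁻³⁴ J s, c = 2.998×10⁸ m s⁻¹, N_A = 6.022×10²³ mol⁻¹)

2.5×10⁻⁸ M s⁻¹

Photon energy at 342 nm: hc/λ = (6.626×10⁻³⁴)(2.998×10⁸)/(342×10⁻⁹) = 5.808×10⁻¹⁹ J.
Energy delivered: (3.33 mW)(2110 s) = 7.026 J.
Photons incident: 7.026 / 5.808×10⁻¹⁹ = 1.210×10¹⁹, i.e. 1.210×10¹⁹/6.022×10²³ = 2.009×10⁻⁵ mol.
Product formed: 0.30 × 2.009×10⁻⁵ = 6.027×10⁻⁶ mol.
Rate: 6.027×10⁻⁶ mol / (2110 s × 0.116 L) = 2.5×10⁻⁸ M s⁻¹.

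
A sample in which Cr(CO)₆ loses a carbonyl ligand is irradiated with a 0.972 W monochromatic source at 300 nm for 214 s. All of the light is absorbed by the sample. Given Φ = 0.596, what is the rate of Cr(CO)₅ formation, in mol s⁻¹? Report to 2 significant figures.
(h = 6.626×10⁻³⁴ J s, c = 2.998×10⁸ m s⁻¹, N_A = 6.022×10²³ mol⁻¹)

1.5×10⁻⁶ mol s⁻¹

Photon energy at 300 nm: hc/λ = (6.626×10⁻³⁴)(2.998×10⁸)/(300×10⁻⁹) = 6.622×10⁻¹⁹ J.
Energy delivered: (0.972 W)(214 s) = 208.0 J.
Photons incident: 208.0 / 6.622×10⁻¹⁹ = 3.141×10²⁰, i.e. 3.141×10²⁰/6.022×10²³ = 5.216×10⁻⁴ mol.
Product formed: 0.596 × 5.216×10⁻⁴ = 3.109×10⁻⁴ mol.
Rate: 3.109×10⁻⁴ / 214 s = 1.5×10⁻⁶ mol s⁻¹.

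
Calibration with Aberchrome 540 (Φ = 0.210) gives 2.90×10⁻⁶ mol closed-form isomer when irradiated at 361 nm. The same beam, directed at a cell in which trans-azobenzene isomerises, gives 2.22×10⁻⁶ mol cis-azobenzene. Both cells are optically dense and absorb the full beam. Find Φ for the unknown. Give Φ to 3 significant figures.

Photons absorbed by the actinometer: 2.90×10⁻⁶ / 0.210 = 1.381×10⁻⁵ mol.
Φ(unknown) = 2.22×10⁻⁶ / 1.381×10⁻⁵ = 0.161.

Φ = 0.161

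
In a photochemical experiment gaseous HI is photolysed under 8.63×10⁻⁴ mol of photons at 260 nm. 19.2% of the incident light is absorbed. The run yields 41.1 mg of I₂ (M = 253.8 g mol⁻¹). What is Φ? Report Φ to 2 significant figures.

Product: 41.1 mg / 253.8 g mol⁻¹ = 1.619×10⁻⁴ mol.
Photons absorbed: 0.192 × 8.63×10⁻⁴ = 1.657×10⁻⁴ mol.
Φ = 1.619×10⁻⁴ mol / 1.657×10⁻⁴ mol photons = 0.98.

Φ = 0.98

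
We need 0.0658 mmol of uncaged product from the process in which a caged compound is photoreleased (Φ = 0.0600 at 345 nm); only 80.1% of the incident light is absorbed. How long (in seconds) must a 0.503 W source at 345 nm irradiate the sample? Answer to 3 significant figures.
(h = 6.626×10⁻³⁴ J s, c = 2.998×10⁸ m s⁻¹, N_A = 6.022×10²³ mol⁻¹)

Product: 0.0658 mmol = 6.58×10⁻⁵ mol.
Photons that must be absorbed: 6.58×10⁻⁵ / 0.0600 = 0.001097 mol.
Incident photons needed: 0.001097 / 0.801 = 0.001370 mol.
Photon energy: hc/λ = 5.758×10⁻¹⁹ J; per mole, 3.467×10⁵ J mol⁻¹.
Energy required: 0.001370 × 3.467×10⁵ = 475.0 J.
Time: 475.0 J / 0.503 W = 944 s.

t ≈ 944 s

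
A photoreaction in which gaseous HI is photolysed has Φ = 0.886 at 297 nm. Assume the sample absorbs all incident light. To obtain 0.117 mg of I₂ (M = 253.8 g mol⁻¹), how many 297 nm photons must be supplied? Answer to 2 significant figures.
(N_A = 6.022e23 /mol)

3.1e17 photons

Product: 0.117 mg / 253.8 g mol⁻¹ = 4.610e-7 mol.
Photons that must be absorbed: 4.610e-7 / 0.886 = 5.203e-7 mol.
Photon count: 5.203e-7 × 6.022e23 = 3.1e17.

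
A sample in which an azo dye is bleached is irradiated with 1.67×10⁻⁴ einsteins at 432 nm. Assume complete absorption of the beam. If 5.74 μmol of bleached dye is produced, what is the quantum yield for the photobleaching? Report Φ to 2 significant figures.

Φ = 0.034

Product: 5.74 μmol = 5.74×10⁻⁶ mol.
Φ = 5.74×10⁻⁶ mol / 1.67×10⁻⁴ mol photons = 0.034.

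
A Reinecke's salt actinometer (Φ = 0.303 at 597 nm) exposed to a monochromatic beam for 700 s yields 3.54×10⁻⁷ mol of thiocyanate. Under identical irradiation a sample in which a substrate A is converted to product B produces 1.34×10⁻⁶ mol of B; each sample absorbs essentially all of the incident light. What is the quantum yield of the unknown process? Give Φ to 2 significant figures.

Photons absorbed by the actinometer: 3.54×10⁻⁷ / 0.303 = 1.168×10⁻⁶ mol.
Φ(unknown) = 1.34×10⁻⁶ / 1.168×10⁻⁶ = 1.1.

Φ = 1.1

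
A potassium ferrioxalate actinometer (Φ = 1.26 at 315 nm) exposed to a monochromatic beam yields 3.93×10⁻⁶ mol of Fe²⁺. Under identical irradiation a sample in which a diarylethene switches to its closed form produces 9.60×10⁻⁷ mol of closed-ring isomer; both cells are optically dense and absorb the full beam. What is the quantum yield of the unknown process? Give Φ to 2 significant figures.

Photons absorbed by the actinometer: 3.93×10⁻⁶ / 1.26 = 3.119×10⁻⁶ mol.
Φ(unknown) = 9.60×10⁻⁷ / 3.119×10⁻⁶ = 0.31.

Φ = 0.31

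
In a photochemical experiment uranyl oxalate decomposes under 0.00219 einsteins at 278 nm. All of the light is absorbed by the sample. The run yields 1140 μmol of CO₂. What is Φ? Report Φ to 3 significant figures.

Φ = 0.521

Product: 1140 μmol = 0.00114 mol.
Φ = 0.00114 mol / 0.00219 mol photons = 0.521.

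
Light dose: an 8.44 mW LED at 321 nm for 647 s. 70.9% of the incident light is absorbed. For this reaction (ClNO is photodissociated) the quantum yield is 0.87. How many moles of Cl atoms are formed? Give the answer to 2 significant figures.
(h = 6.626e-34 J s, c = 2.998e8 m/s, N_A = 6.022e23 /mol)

9.0e-6 mol

Photon energy at 321 nm: hc/λ = (6.626e-34)(2.998e8)/(321e-9) = 6.188e-19 J.
Energy delivered: (8.44 mW)(647 s) = 5.461 J.
Photons incident: 5.461 / 6.188e-19 = 8.825e18, i.e. 8.825e18/6.022e23 = 1.465e-5 mol.
Photons absorbed: 0.709 × 1.465e-5 = 1.039e-5 mol.
Product: Φ × n_abs = 0.87 × 1.039e-5 = 9.039e-6 mol.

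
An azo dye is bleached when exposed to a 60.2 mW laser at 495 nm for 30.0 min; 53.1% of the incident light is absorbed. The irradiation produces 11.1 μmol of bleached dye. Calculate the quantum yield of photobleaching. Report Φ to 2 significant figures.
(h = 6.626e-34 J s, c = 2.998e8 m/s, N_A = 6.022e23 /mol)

Φ = 0.047

Product: 11.1 μmol = 1.11e-5 mol.
Photon energy at 495 nm: hc/λ = (6.626e-34)(2.998e8)/(495e-9) = 4.013e-19 J.
Energy delivered: (60.2 mW)(1800 s) = 108.4 J.
Photons incident: 108.4 / 4.013e-19 = 2.701e20, i.e. 2.701e20/6.022e23 = 4.485e-4 mol.
Photons absorbed: 0.531 × 4.485e-4 = 2.382e-4 mol.
Φ = 1.11e-5 mol / 2.382e-4 mol photons = 0.047.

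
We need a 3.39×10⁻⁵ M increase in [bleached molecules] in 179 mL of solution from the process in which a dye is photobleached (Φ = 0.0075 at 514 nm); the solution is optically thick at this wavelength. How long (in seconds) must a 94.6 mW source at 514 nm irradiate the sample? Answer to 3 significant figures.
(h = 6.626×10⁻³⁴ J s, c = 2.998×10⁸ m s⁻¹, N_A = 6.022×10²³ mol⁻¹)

Product: (3.39×10⁻⁵ M)(0.179 L) = 6.068×10⁻⁶ mol.
Photons that must be absorbed: 6.068×10⁻⁶ / 0.0075 = 8.091×10⁻⁴ mol.
Photon energy: hc/λ = 3.865×10⁻¹⁹ J; per mole, 2.328×10⁵ J mol⁻¹.
Energy required: 8.091×10⁻⁴ × 2.328×10⁵ = 188.4 J.
Time: 188.4 J / 0.0946 W = 1990 s.

t ≈ 1990 s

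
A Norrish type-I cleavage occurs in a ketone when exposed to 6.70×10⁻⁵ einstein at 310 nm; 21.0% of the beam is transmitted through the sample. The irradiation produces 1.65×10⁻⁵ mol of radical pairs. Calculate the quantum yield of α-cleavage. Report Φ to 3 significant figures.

Fraction absorbed: 1 − 21.0/100 = 0.7900.
Photons absorbed: 0.7900 × 6.70×10⁻⁵ = 5.293×10⁻⁵ mol.
Φ = 1.65×10⁻⁵ mol / 5.293×10⁻⁵ mol photons = 0.312.

Φ = 0.312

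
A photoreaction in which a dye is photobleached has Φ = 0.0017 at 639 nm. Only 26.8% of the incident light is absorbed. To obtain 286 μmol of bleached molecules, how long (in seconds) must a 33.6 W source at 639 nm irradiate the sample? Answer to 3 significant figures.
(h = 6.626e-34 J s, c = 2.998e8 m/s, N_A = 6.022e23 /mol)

Product: 286 μmol = 2.86e-4 mol.
Photons that must be absorbed: 2.86e-4 / 0.0017 = 0.1682 mol.
Incident photons needed: 0.1682 / 0.268 = 0.6276 mol.
Photon energy: hc/λ = 3.109e-19 J; per mole, 1.872e5 J mol⁻¹.
Energy required: 0.6276 × 1.872e5 = 1.175e5 J.
Time: 1.175e5 J / 33.6 W = 3500 s.

t ≈ 3500 s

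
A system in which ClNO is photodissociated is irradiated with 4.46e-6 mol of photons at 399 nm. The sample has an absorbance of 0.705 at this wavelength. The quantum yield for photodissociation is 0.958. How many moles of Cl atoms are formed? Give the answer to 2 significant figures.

Fraction absorbed: 1 − 10^(−0.705) = 0.8028.
Photons absorbed: 0.8028 × 4.46e-6 = 3.580e-6 mol.
Product: Φ × n_abs = 0.958 × 3.580e-6 = 3.430e-6 mol.

3.4e-6 mol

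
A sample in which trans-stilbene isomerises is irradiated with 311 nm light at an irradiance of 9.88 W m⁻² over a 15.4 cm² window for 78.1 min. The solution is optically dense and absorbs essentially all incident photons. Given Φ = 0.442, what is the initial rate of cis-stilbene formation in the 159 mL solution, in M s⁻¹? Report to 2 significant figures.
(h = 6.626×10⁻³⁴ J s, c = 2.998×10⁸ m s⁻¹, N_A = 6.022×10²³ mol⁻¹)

Photon energy at 311 nm: hc/λ = (6.626×10⁻³⁴)(2.998×10⁸)/(311×10⁻⁹) = 6.387×10⁻¹⁹ J.
Energy delivered: (9.88 W m⁻²)(15.4×10⁻⁴ m²)(4686 s) = 71.30 J.
Photons incident: 71.30 / 6.387×10⁻¹⁹ = 1.116×10²⁰, i.e. 1.116×10²⁰/6.022×10²³ = 1.853×10⁻⁴ mol.
Product formed: 0.442 × 1.853×10⁻⁴ = 8.190×10⁻⁵ mol.
Rate: 8.190×10⁻⁵ mol / (4686 s × 0.159 L) = 1.1×10⁻⁷ M s⁻¹.

1.1×10⁻⁷ M s⁻¹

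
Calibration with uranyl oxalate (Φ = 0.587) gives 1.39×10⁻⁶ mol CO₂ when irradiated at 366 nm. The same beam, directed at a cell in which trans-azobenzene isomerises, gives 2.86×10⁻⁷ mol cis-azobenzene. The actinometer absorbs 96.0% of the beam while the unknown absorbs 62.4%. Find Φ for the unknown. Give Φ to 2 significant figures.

Photons absorbed by the actinometer: 1.39×10⁻⁶ / 0.587 = 2.368×10⁻⁶ mol.
Incident flux: 2.368×10⁻⁶ / 0.960 = 2.467×10⁻⁶ einstein.
Absorbed by unknown: 0.624 × 2.467×10⁻⁶ = 1.539×10⁻⁶ mol.
Φ(unknown) = 2.86×10⁻⁷ / 1.539×10⁻⁶ = 0.19.

Φ = 0.19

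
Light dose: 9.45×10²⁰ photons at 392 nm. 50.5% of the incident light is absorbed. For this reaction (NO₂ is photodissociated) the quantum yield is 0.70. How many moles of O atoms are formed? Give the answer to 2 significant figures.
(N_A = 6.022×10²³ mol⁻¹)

Moles of photons: 9.45×10²⁰ / 6.022×10²³ = 0.001569 mol.
Photons absorbed: 0.505 × 0.001569 = 7.923×10⁻⁴ mol.
Product: Φ × n_abs = 0.70 × 7.923×10⁻⁴ = 5.546×10⁻⁴ mol.

5.5×10⁻⁴ mol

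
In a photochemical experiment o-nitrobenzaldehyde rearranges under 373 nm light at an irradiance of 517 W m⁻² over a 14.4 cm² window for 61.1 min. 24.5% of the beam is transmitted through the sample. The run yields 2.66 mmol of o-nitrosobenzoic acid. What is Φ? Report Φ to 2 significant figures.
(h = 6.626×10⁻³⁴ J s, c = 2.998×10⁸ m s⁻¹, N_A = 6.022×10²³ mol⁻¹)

Φ = 0.41

Product: 2.66 mmol = 0.00266 mol.
Photon energy at 373 nm: hc/λ = (6.626×10⁻³⁴)(2.998×10⁸)/(373×10⁻⁹) = 5.326×10⁻¹⁹ J.
Energy delivered: (517 W m⁻²)(14.4×10⁻⁴ m²)(3666 s) = 2729 J.
Photons incident: 2729 / 5.326×10⁻¹⁹ = 5.124×10²¹, i.e. 5.124×10²¹/6.022×10²³ = 0.008509 mol.
Fraction absorbed: 1 − 24.5/100 = 0.7550.
Photons absorbed: 0.7550 × 0.008509 = 0.006424 mol.
Φ = 0.00266 mol / 0.006424 mol photons = 0.41.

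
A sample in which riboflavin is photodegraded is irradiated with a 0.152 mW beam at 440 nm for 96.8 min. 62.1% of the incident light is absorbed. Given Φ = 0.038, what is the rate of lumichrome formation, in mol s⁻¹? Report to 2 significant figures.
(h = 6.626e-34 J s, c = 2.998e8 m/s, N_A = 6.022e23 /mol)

1.3e-11 mol s⁻¹

Photon energy at 440 nm: hc/λ = (6.626e-34)(2.998e8)/(440e-9) = 4.515e-19 J.
Energy delivered: (0.152 mW)(5808 s) = 0.8828 J.
Photons incident: 0.8828 / 4.515e-19 = 1.955e18, i.e. 1.955e18/6.022e23 = 3.246e-6 mol.
Photons absorbed: 0.621 × 3.246e-6 = 2.016e-6 mol.
Product formed: 0.038 × 2.016e-6 = 7.661e-8 mol.
Rate: 7.661e-8 / 5808 s = 1.3e-11 mol s⁻¹.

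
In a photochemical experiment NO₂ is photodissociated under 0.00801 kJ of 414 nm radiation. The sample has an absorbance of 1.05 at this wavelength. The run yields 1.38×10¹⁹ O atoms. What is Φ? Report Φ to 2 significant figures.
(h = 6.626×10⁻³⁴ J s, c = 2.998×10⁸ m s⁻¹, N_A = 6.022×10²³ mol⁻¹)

Product: 1.38×10¹⁹ / 6.022×10²³ = 2.292×10⁻⁵ mol.
Photon energy at 414 nm: hc/λ = (6.626×10⁻³⁴)(2.998×10⁸)/(414×10⁻⁹) = 4.798×10⁻¹⁹ J.
Incident energy: 0.00801 kJ = 8.01 J.
Photons incident: 8.01 / 4.798×10⁻¹⁹ = 1.669×10¹⁹, i.e. 1.669×10¹⁹/6.022×10²³ = 2.772×10⁻⁵ mol.
Fraction absorbed: 1 − 10^(−1.05) = 0.9109.
Photons absorbed: 0.9109 × 2.772×10⁻⁵ = 2.525×10⁻⁵ mol.
Φ = 2.292×10⁻⁵ mol / 2.525×10⁻⁵ mol photons = 0.91.

Φ = 0.91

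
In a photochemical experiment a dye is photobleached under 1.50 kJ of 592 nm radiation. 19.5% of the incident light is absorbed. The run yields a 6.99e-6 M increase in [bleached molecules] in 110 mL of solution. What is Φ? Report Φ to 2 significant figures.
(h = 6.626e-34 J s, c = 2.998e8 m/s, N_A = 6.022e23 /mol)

Product: (6.99e-6 M)(0.11 L) = 7.689e-7 mol.
Photon energy at 592 nm: hc/λ = (6.626e-34)(2.998e8)/(592e-9) = 3.356e-19 J.
Incident energy: 1.50 kJ = 1500 J.
Photons incident: 1500 / 3.356e-19 = 4.470e21, i.e. 4.470e21/6.022e23 = 0.007423 mol.
Photons absorbed: 0.195 × 0.007423 = 0.001447 mol.
Φ = 7.689e-7 mol / 0.001447 mol photons = 5.3e-4.

Φ = 5.3e-4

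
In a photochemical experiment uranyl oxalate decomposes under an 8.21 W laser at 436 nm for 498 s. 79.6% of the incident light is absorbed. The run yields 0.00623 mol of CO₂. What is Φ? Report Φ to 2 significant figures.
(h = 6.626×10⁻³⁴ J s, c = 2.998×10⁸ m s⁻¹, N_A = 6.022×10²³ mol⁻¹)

Photon energy at 436 nm: hc/λ = (6.626×10⁻³⁴)(2.998×10⁸)/(436×10⁻⁹) = 4.556×10⁻¹⁹ J.
Energy delivered: (8.21 W)(498 s) = 4089 J.
Photons incident: 4089 / 4.556×10⁻¹⁹ = 8.975×10²¹, i.e. 8.975×10²¹/6.022×10²³ = 0.01490 mol.
Photons absorbed: 0.796 × 0.01490 = 0.01186 mol.
Φ = 0.00623 mol / 0.01186 mol photons = 0.53.

Φ = 0.53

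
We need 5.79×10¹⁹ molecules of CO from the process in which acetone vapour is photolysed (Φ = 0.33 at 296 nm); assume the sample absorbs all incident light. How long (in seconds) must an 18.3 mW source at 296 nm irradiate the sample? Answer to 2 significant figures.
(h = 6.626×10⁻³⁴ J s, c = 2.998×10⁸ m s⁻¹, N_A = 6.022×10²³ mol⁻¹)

t ≈ 6400 s

Product: 5.79×10¹⁹ / 6.022×10²³ = 9.615×10⁻⁵ mol.
Photons that must be absorbed: 9.615×10⁻⁵ / 0.33 = 2.914×10⁻⁴ mol.
Photon energy: hc/λ = 6.711×10⁻¹⁹ J; per mole, 4.041×10⁵ J mol⁻¹.
Energy required: 2.914×10⁻⁴ × 4.041×10⁵ = 117.8 J.
Time: 117.8 J / 0.0183 W = 6400 s.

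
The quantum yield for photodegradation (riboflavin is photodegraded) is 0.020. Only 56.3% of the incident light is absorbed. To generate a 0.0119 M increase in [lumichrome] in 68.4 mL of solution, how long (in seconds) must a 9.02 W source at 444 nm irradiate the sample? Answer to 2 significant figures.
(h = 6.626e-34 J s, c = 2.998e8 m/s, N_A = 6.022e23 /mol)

t ≈ 2200 s

Product: (0.0119 M)(0.0684 L) = 8.140e-4 mol.
Photons that must be absorbed: 8.140e-4 / 0.020 = 0.04070 mol.
Incident photons needed: 0.04070 / 0.563 = 0.07229 mol.
Photon energy: hc/λ = 4.474e-19 J; per mole, 2.694e5 J mol⁻¹.
Energy required: 0.07229 × 2.694e5 = 1.947e4 J.
Time: 1.947e4 J / 9.02 W = 2200 s.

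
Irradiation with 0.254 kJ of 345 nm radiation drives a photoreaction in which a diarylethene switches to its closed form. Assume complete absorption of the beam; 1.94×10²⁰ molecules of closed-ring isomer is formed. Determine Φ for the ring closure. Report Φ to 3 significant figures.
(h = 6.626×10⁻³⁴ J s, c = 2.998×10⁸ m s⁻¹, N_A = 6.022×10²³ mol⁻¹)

Product: 1.94×10²⁰ / 6.022×10²³ = 3.222×10⁻⁴ mol.
Photon energy at 345 nm: hc/λ = (6.626×10⁻³⁴)(2.998×10⁸)/(345×10⁻⁹) = 5.758×10⁻¹⁹ J.
Incident energy: 0.254 kJ = 254 J.
Photons incident: 254 / 5.758×10⁻¹⁹ = 4.411×10²⁰, i.e. 4.411×10²⁰/6.022×10²³ = 7.325×10⁻⁴ mol.
Φ = 3.222×10⁻⁴ mol / 7.325×10⁻⁴ mol photons = 0.440.

Φ = 0.440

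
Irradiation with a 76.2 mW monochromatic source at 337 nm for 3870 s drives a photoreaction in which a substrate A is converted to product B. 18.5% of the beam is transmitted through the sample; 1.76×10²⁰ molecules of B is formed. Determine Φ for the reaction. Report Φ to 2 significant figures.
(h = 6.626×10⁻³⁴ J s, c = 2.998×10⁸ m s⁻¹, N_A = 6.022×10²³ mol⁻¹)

Product: 1.76×10²⁰ / 6.022×10²³ = 2.923×10⁻⁴ mol.
Photon energy at 337 nm: hc/λ = (6.626×10⁻³⁴)(2.998×10⁸)/(337×10⁻⁹) = 5.895×10⁻¹⁹ J.
Energy delivered: (76.2 mW)(3870 s) = 294.9 J.
Photons incident: 294.9 / 5.895×10⁻¹⁹ = 5.003×10²⁰, i.e. 5.003×10²⁰/6.022×10²³ = 8.308×10⁻⁴ mol.
Fraction absorbed: 1 − 18.5/100 = 0.8150.
Photons absorbed: 0.8150 × 8.308×10⁻⁴ = 6.771×10⁻⁴ mol.
Φ = 2.923×10⁻⁴ mol / 6.771×10⁻⁴ mol photons = 0.43.

Φ = 0.43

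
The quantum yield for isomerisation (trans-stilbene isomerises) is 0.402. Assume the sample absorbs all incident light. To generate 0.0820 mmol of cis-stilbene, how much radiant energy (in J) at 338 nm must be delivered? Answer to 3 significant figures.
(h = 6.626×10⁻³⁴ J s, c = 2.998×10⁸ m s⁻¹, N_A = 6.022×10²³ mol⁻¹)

72.2 J

Product: 0.0820 mmol = 8.20×10⁻⁵ mol.
Photons that must be absorbed: 8.20×10⁻⁵ / 0.402 = 2.040×10⁻⁴ mol.
Photon energy: hc/λ = 5.877×10⁻¹⁹ J; per mole, 3.539×10⁵ J mol⁻¹.
Energy required: 2.040×10⁻⁴ × 3.539×10⁵ = 72.2 J.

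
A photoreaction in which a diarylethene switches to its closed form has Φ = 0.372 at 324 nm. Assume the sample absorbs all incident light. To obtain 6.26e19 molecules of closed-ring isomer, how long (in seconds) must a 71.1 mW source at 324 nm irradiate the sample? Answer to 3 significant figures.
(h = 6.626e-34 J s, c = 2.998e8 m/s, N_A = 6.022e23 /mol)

Product: 6.26e19 / 6.022e23 = 1.040e-4 mol.
Photons that must be absorbed: 1.040e-4 / 0.372 = 2.796e-4 mol.
Photon energy: hc/λ = 6.131e-19 J; per mole, 3.692e5 J mol⁻¹.
Energy required: 2.796e-4 × 3.692e5 = 103.2 J.
Time: 103.2 J / 0.0711 W = 1450 s.

t ≈ 1450 s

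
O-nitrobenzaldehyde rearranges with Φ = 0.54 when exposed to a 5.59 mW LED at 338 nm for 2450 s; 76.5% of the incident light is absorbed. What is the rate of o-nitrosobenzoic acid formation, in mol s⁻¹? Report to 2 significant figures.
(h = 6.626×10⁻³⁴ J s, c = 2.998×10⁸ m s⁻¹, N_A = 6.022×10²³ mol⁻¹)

6.5×10⁻⁹ mol s⁻¹

Photon energy at 338 nm: hc/λ = (6.626×10⁻³⁴)(2.998×10⁸)/(338×10⁻⁹) = 5.877×10⁻¹⁹ J.
Energy delivered: (5.59 mW)(2450 s) = 13.70 J.
Photons incident: 13.70 / 5.877×10⁻¹⁹ = 2.331×10¹⁹, i.e. 2.331×10¹⁹/6.022×10²³ = 3.871×10⁻⁵ mol.
Photons absorbed: 0.765 × 3.871×10⁻⁵ = 2.961×10⁻⁵ mol.
Product formed: 0.54 × 2.961×10⁻⁵ = 1.599×10⁻⁵ mol.
Rate: 1.599×10⁻⁵ / 2450 s = 6.5×10⁻⁹ mol s⁻¹.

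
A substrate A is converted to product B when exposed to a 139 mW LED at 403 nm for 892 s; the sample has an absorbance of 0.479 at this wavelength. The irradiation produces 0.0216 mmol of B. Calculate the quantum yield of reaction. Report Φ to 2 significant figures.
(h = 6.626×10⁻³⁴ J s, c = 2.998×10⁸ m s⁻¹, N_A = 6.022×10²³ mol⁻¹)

Product: 0.0216 mmol = 2.16×10⁻⁵ mol.
Photon energy at 403 nm: hc/λ = (6.626×10⁻³⁴)(2.998×10⁸)/(403×10⁻⁹) = 4.929×10⁻¹⁹ J.
Energy delivered: (139 mW)(892 s) = 124.0 J.
Photons incident: 124.0 / 4.929×10⁻¹⁹ = 2.516×10²⁰, i.e. 2.516×10²⁰/6.022×10²³ = 4.178×10⁻⁴ mol.
Fraction absorbed: 1 − 10^(−0.479) = 0.6681.
Photons absorbed: 0.6681 × 4.178×10⁻⁴ = 2.791×10⁻⁴ mol.
Φ = 2.16×10⁻⁵ mol / 2.791×10⁻⁴ mol photons = 0.077.

Φ = 0.077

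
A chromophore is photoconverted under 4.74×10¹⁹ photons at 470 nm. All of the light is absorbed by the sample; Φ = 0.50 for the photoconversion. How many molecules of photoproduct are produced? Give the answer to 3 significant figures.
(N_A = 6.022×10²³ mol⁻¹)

2.37×10¹⁹ molecules

Moles of photons: 4.74×10¹⁹ / 6.022×10²³ = 7.871×10⁻⁵ mol.
Product: Φ × n_abs = 0.50 × 7.871×10⁻⁵ = 3.936×10⁻⁵ mol.
As a count: 3.936×10⁻⁵ × 6.022×10²³ = 2.37×10¹⁹.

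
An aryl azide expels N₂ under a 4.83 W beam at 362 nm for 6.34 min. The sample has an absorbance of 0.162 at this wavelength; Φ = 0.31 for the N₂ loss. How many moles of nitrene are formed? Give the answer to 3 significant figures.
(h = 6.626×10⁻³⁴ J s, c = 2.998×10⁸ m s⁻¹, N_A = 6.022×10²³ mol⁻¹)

5.37×10⁻⁴ mol

Photon energy at 362 nm: hc/λ = (6.626×10⁻³⁴)(2.998×10⁸)/(362×10⁻⁹) = 5.487×10⁻¹⁹ J.
Energy delivered: (4.83 W)(380.4 s) = 1837 J.
Photons incident: 1837 / 5.487×10⁻¹⁹ = 3.348×10²¹, i.e. 3.348×10²¹/6.022×10²³ = 0.005560 mol.
Fraction absorbed: 1 − 10^(−0.162) = 0.3113.
Photons absorbed: 0.3113 × 0.005560 = 0.001731 mol.
Product: Φ × n_abs = 0.31 × 0.001731 = 5.366×10⁻⁴ mol.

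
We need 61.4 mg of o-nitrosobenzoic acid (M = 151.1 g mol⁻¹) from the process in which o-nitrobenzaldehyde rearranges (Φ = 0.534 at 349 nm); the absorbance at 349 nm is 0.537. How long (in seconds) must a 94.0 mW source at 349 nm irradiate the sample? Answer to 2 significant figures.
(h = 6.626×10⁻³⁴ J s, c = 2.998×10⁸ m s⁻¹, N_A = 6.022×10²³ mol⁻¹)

t ≈ 3900 s

Product: 61.4 mg / 151.1 g mol⁻¹ = 4.064×10⁻⁴ mol.
Photons that must be absorbed: 4.064×10⁻⁴ / 0.534 = 7.610×10⁻⁴ mol.
Fraction absorbed: 1 − 10^(−0.537) = 0.7096.
Incident photons needed: 7.610×10⁻⁴ / 0.7096 = 0.001072 mol.
Photon energy: hc/λ = 5.692×10⁻¹⁹ J; per mole, 3.428×10⁵ J mol⁻¹.
Energy required: 0.001072 × 3.428×10⁵ = 367.5 J.
Time: 367.5 J / 0.094 W = 3900 s.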